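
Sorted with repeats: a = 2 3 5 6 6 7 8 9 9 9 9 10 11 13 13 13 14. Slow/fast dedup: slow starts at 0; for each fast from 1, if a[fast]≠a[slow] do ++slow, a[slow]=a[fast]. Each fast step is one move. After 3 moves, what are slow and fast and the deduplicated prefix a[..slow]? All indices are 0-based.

(s=0,f=1) a[fast]=3≠a[slow]=2 write a[1]=3 → slow++,fast++
(s=1,f=2) a[fast]=5≠a[slow]=3 write a[2]=5 → slow++,fast++
(s=2,f=3) a[fast]=6≠a[slow]=5 write a[3]=6 → slow++,fast++

slow=3, fast=4, prefix=[2, 3, 5, 6]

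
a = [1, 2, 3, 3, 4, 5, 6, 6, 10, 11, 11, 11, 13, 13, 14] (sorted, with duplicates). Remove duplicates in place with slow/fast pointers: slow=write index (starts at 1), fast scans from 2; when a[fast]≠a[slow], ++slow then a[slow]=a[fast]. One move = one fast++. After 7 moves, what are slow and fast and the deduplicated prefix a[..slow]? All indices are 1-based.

slow=1 fast=2: a[fast]=2≠a[slow]=1 write a[2]=2, slow++,fast++
slow=2 fast=3: a[fast]=3≠a[slow]=2 write a[3]=3, slow++,fast++
slow=3 fast=4: a[fast]=3=a[slow] dup, fast++
slow=3 fast=5: a[fast]=4≠a[slow]=3 write a[4]=4, slow++,fast++
slow=4 fast=6: a[fast]=5≠a[slow]=4 write a[5]=5, slow++,fast++
slow=5 fast=7: a[fast]=6≠a[slow]=5 write a[6]=6, slow++,fast++
slow=6 fast=8: a[fast]=6=a[slow] dup, fast++

slow=6, fast=9, prefix=[1, 2, 3, 4, 5, 6]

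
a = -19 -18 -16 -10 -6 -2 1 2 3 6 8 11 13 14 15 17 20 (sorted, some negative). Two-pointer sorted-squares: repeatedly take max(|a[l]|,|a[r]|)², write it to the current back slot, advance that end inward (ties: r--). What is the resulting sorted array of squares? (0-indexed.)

l=0 r=16: |-19|<=|20| out[16]=400, r--
l=0 r=15: |-19|>|17| out[15]=361, l++
l=1 r=15: |-18|>|17| out[14]=324, l++
l=2 r=15: |-16|<=|17| out[13]=289, r--
l=2 r=14: |-16|>|15| out[12]=256, l++
l=3 r=14: |-10|<=|15| out[11]=225, r--
l=3 r=13: |-10|<=|14| out[10]=196, r--
l=3 r=12: |-10|<=|13| out[9]=169, r--
l=3 r=11: |-10|<=|11| out[8]=121, r--
l=3 r=10: |-10|>|8| out[7]=100, l++
l=4 r=10: |-6|<=|8| out[6]=64, r--
l=4 r=9: |-6|<=|6| out[5]=36, r--
l=4 r=8: |-6|>|3| out[4]=36, l++
l=5 r=8: |-2|<=|3| out[3]=9, r--
l=5 r=7: |-2|<=|2| out[2]=4, r--
l=5 r=6: |-2|>|1| out[1]=4, l++
l=6 r=6: |1|<=|1| out[0]=1, r--

[1, 4, 4, 9, 36, 36, 64, 100, 121, 169, 196, 225, 256, 289, 324, 361, 400]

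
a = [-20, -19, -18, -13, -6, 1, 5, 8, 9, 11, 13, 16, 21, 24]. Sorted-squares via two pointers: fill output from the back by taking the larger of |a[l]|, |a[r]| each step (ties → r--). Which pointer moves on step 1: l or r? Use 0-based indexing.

r

[0,13] |-20|<=|24| out[13]=576 → r--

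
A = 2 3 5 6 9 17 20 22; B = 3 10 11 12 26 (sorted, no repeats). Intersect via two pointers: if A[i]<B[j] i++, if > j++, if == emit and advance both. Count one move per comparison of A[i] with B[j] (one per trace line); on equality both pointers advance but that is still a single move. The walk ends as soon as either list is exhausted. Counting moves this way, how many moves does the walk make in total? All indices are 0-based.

i=0 j=0: 2<3, i++
i=1 j=0: 3==3 emit, i++,j++
i=2 j=1: 5<10, i++
i=3 j=1: 6<10, i++
i=4 j=1: 9<10, i++
i=5 j=1: 17>10, j++
i=5 j=2: 17>11, j++
i=5 j=3: 17>12, j++
i=5 j=4: 17<26, i++
i=6 j=4: 20<26, i++
i=7 j=4: 22<26, i++

11 moves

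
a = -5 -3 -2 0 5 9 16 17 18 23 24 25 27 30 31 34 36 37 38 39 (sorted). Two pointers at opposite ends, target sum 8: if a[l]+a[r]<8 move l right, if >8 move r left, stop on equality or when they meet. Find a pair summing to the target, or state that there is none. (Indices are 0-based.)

[0,19] -5+39=34 >8 → r--
[0,18] -5+38=33 >8 → r--
[0,17] -5+37=32 >8 → r--
[0,16] -5+36=31 >8 → r--
[0,15] -5+34=29 >8 → r--
[0,14] -5+31=26 >8 → r--
[0,13] -5+30=25 >8 → r--
[0,12] -5+27=22 >8 → r--
[0,11] -5+25=20 >8 → r--
[0,10] -5+24=19 >8 → r--
[0,9] -5+23=18 >8 → r--
[0,8] -5+18=13 >8 → r--
[0,7] -5+17=12 >8 → r--
[0,6] -5+16=11 >8 → r--
[0,5] -5+9=4 <8 → l++
[1,5] -3+9=6 <8 → l++
[2,5] -2+9=7 <8 → l++
[3,5] 0+9=9 >8 → r--
[3,4] 0+5=5 <8 → l++

no pair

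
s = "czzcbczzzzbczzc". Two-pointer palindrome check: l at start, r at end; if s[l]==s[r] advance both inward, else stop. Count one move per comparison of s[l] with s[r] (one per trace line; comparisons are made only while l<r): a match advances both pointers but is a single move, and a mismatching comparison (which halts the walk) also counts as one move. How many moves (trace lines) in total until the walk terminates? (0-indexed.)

l=0 r=14: 'c'=='c', l++,r--
l=1 r=13: 'z'=='z', l++,r--
l=2 r=12: 'z'=='z', l++,r--
l=3 r=11: 'c'=='c', l++,r--
l=4 r=10: 'b'=='b', l++,r--
l=5 r=9: 'c'!='z', stop

6 moves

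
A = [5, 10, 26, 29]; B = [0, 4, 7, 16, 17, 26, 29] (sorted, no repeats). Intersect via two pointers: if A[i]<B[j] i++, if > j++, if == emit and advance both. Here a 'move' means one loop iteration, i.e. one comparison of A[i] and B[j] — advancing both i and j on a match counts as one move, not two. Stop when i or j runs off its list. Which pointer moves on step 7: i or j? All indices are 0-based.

j

[i=0,j=0] 5>0 → j++
[i=0,j=1] 5>4 → j++
[i=0,j=2] 5<7 → i++
[i=1,j=2] 10>7 → j++
[i=1,j=3] 10<16 → i++
[i=2,j=3] 26>16 → j++
[i=2,j=4] 26>17 → j++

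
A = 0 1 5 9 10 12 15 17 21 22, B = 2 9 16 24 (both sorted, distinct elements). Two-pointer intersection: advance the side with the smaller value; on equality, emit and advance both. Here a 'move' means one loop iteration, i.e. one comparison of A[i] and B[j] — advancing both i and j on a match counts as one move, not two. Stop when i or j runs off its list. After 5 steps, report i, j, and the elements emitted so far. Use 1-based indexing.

i=1 j=1: 0<2, i++
i=2 j=1: 1<2, i++
i=3 j=1: 5>2, j++
i=3 j=2: 5<9, i++
i=4 j=2: 9==9 emit, i++,j++

i=5, j=3, emitted=[9]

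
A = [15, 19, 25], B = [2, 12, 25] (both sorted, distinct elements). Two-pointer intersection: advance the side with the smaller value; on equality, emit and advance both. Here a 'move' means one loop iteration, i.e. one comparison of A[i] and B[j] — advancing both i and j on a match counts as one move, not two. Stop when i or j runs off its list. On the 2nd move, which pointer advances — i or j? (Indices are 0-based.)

i=0 j=0: 15>2, j++
i=0 j=1: 15>12, j++

j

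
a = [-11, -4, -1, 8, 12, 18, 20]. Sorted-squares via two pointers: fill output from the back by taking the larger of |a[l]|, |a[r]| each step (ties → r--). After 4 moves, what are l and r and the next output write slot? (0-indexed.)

[0,6] |-11|<=|20| out[6]=400 → r--
[0,5] |-11|<=|18| out[5]=324 → r--
[0,4] |-11|<=|12| out[4]=144 → r--
[0,3] |-11|>|8| out[3]=121 → l++

l=1, r=3, next write slot=2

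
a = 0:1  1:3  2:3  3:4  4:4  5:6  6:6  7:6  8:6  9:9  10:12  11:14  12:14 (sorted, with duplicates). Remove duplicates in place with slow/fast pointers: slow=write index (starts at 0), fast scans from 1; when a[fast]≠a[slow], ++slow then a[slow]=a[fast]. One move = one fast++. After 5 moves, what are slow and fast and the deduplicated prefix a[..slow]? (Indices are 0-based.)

slow=3, fast=6, prefix=[1, 3, 4, 6]

(s=0,f=1) a[fast]=3≠a[slow]=1 write a[1]=3 → slow++,fast++
(s=1,f=2) a[fast]=3=a[slow] dup → fast++
(s=1,f=3) a[fast]=4≠a[slow]=3 write a[2]=4 → slow++,fast++
(s=2,f=4) a[fast]=4=a[slow] dup → fast++
(s=2,f=5) a[fast]=6≠a[slow]=4 write a[3]=6 → slow++,fast++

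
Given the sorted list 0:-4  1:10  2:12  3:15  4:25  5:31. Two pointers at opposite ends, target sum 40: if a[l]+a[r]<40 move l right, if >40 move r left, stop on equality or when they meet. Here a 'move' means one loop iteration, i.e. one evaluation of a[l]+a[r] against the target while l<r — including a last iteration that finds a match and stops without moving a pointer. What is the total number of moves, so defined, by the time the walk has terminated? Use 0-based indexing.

5 moves

[0,5] -4+31=27 <40 → l++
[1,5] 10+31=41 >40 → r--
[1,4] 10+25=35 <40 → l++
[2,4] 12+25=37 <40 → l++
[3,4] 15+25=40 → found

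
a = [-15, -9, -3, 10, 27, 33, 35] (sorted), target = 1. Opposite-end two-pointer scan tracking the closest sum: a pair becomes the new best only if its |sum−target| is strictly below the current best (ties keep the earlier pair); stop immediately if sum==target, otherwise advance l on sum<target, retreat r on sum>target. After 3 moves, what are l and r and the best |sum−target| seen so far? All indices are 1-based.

l=1 r=7: -15+35=20 d=19 *, r--
l=1 r=6: -15+33=18 d=17 *, r--
l=1 r=5: -15+27=12 d=11 *, r--

l=1, r=4, best |Δ|=11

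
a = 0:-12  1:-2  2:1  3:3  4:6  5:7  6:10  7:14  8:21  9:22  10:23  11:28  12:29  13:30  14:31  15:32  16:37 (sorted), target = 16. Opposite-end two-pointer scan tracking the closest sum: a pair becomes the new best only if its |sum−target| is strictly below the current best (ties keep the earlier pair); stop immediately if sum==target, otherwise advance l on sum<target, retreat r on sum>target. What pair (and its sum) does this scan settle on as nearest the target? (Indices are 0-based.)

l=0 r=16: -12+37=25 d=9 *, r--
l=0 r=15: -12+32=20 d=4 *, r--
l=0 r=14: -12+31=19 d=3 *, r--
l=0 r=13: -12+30=18 d=2 *, r--
l=0 r=12: -12+29=17 d=1 *, r--
l=0 r=11: -12+28=16 d=0 *, stop

pair (-12, 28) with sum 16 (|Δ|=0)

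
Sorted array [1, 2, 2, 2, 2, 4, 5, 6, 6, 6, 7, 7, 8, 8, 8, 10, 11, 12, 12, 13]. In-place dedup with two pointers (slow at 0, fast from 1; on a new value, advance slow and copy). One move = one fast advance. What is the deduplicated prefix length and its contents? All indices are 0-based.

(s=0,f=1) a[fast]=2≠a[slow]=1 write a[1]=2 → slow++,fast++
(s=1,f=2) a[fast]=2=a[slow] dup → fast++
(s=1,f=3) a[fast]=2=a[slow] dup → fast++
(s=1,f=4) a[fast]=2=a[slow] dup → fast++
(s=1,f=5) a[fast]=4≠a[slow]=2 write a[2]=4 → slow++,fast++
(s=2,f=6) a[fast]=5≠a[slow]=4 write a[3]=5 → slow++,fast++
(s=3,f=7) a[fast]=6≠a[slow]=5 write a[4]=6 → slow++,fast++
(s=4,f=8) a[fast]=6=a[slow] dup → fast++
(s=4,f=9) a[fast]=6=a[slow] dup → fast++
(s=4,f=10) a[fast]=7≠a[slow]=6 write a[5]=7 → slow++,fast++
(s=5,f=11) a[fast]=7=a[slow] dup → fast++
(s=5,f=12) a[fast]=8≠a[slow]=7 write a[6]=8 → slow++,fast++
(s=6,f=13) a[fast]=8=a[slow] dup → fast++
(s=6,f=14) a[fast]=8=a[slow] dup → fast++
(s=6,f=15) a[fast]=10≠a[slow]=8 write a[7]=10 → slow++,fast++
(s=7,f=16) a[fast]=11≠a[slow]=10 write a[8]=11 → slow++,fast++
(s=8,f=17) a[fast]=12≠a[slow]=11 write a[9]=12 → slow++,fast++
(s=9,f=18) a[fast]=12=a[slow] dup → fast++
(s=9,f=19) a[fast]=13≠a[slow]=12 write a[10]=13 → slow++,fast++

length 11; prefix = [1, 2, 4, 5, 6, 7, 8, 10, 11, 12, 13]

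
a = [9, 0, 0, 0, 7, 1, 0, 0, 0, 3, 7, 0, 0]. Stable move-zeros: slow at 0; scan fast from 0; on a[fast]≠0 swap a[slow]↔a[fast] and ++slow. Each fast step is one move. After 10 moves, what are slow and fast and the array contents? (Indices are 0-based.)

slow=4, fast=10, a=[9, 7, 1, 3, 0, 0, 0, 0, 0, 0, 7, 0, 0]

(s=0,f=0) a[fast]=9≠0 swap→a[0]=9 → slow++,fast++
(s=1,f=1) a[fast]=0 → fast++
(s=1,f=2) a[fast]=0 → fast++
(s=1,f=3) a[fast]=0 → fast++
(s=1,f=4) a[fast]=7≠0 swap→a[1]=7 → slow++,fast++
(s=2,f=5) a[fast]=1≠0 swap→a[2]=1 → slow++,fast++
(s=3,f=6) a[fast]=0 → fast++
(s=3,f=7) a[fast]=0 → fast++
(s=3,f=8) a[fast]=0 → fast++
(s=3,f=9) a[fast]=3≠0 swap→a[3]=3 → slow++,fast++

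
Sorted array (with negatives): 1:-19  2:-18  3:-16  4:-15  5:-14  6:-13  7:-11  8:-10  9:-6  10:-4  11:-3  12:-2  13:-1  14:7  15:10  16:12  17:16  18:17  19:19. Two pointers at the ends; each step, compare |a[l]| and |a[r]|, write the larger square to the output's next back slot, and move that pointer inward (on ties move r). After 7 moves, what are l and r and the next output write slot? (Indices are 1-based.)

l=1 r=19: |-19|<=|19| out[19]=361, r--
l=1 r=18: |-19|>|17| out[18]=361, l++
l=2 r=18: |-18|>|17| out[17]=324, l++
l=3 r=18: |-16|<=|17| out[16]=289, r--
l=3 r=17: |-16|<=|16| out[15]=256, r--
l=3 r=16: |-16|>|12| out[14]=256, l++
l=4 r=16: |-15|>|12| out[13]=225, l++

l=5, r=16, next write slot=12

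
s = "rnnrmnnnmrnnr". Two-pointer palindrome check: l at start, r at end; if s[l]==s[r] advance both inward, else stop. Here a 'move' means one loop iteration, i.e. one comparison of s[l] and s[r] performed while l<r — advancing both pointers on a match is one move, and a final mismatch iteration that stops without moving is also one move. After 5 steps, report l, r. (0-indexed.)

l=5, r=7

l=0 r=12: 'r'=='r', l++,r--
l=1 r=11: 'n'=='n', l++,r--
l=2 r=10: 'n'=='n', l++,r--
l=3 r=9: 'r'=='r', l++,r--
l=4 r=8: 'm'=='m', l++,r--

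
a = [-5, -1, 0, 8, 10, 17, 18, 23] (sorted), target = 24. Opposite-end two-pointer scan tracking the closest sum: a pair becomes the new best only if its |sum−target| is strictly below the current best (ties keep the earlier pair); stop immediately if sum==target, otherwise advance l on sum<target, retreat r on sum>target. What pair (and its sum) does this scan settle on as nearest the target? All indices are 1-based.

l=1 r=8: -5+23=18 d=6 *, l++
l=2 r=8: -1+23=22 d=2 *, l++
l=3 r=8: 0+23=23 d=1 *, l++
l=4 r=8: 8+23=31 d=7, r--
l=4 r=7: 8+18=26 d=2, r--
l=4 r=6: 8+17=25 d=1, r--
l=4 r=5: 8+10=18 d=6, l++

pair (0, 23) with sum 23 (|Δ|=1)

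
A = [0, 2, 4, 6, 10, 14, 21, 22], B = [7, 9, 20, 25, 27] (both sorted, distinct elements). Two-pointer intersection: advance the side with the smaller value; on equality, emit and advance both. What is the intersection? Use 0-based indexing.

intersection = []

i=0 j=0: 0<7, i++
i=1 j=0: 2<7, i++
i=2 j=0: 4<7, i++
i=3 j=0: 6<7, i++
i=4 j=0: 10>7, j++
i=4 j=1: 10>9, j++
i=4 j=2: 10<20, i++
i=5 j=2: 14<20, i++
i=6 j=2: 21>20, j++
i=6 j=3: 21<25, i++
i=7 j=3: 22<25, i++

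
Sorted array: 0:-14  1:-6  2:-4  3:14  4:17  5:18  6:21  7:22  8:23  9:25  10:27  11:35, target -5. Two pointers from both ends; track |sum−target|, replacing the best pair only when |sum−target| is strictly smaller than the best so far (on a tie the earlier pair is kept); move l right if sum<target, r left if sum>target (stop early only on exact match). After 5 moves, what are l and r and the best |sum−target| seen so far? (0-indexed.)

l=0, r=6, best |Δ|=13

l=0 r=11: -14+35=21 d=26 *, r--
l=0 r=10: -14+27=13 d=18 *, r--
l=0 r=9: -14+25=11 d=16 *, r--
l=0 r=8: -14+23=9 d=14 *, r--
l=0 r=7: -14+22=8 d=13 *, r--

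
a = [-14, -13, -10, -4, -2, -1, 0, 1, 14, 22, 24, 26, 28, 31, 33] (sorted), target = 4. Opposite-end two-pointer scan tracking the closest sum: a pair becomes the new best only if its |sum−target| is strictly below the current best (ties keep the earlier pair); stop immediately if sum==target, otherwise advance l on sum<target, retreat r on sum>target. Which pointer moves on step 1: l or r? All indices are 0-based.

l=0 r=14: -14+33=19 d=15 *, r--

r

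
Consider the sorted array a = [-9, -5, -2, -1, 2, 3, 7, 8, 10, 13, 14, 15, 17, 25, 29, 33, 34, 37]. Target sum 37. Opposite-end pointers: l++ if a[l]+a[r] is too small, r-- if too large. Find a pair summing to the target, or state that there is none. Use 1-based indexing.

(3, 34)

l=1 r=18: -9+37=28 <37, l++
l=2 r=18: -5+37=32 <37, l++
l=3 r=18: -2+37=35 <37, l++
l=4 r=18: -1+37=36 <37, l++
l=5 r=18: 2+37=39 >37, r--
l=5 r=17: 2+34=36 <37, l++
l=6 r=17: 3+34=37, found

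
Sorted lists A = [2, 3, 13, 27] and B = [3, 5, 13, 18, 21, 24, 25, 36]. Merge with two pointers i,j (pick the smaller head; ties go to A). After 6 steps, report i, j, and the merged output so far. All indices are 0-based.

i=0 j=0: A[i]=2<=B[j]=3 take 2, i++
i=1 j=0: A[i]=3<=B[j]=3 take 3, i++
i=2 j=0: A[i]=13>B[j]=3 take 3, j++
i=2 j=1: A[i]=13>B[j]=5 take 5, j++
i=2 j=2: A[i]=13<=B[j]=13 take 13, i++
i=3 j=2: A[i]=27>B[j]=13 take 13, j++

i=3, j=3, merged so far=[2, 3, 3, 5, 13, 13]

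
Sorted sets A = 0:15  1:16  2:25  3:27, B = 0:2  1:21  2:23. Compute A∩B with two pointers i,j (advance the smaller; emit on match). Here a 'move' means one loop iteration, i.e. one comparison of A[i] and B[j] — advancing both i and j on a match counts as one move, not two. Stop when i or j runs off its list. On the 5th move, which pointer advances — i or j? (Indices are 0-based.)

[i=0,j=0] 15>2 → j++
[i=0,j=1] 15<21 → i++
[i=1,j=1] 16<21 → i++
[i=2,j=1] 25>21 → j++
[i=2,j=2] 25>23 → j++

j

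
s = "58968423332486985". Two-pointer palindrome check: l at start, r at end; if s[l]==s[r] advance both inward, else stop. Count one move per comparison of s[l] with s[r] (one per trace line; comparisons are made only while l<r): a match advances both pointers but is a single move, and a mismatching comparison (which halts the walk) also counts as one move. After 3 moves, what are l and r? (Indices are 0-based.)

l=3, r=13

[0,16] '5'=='5' → l++,r--
[1,15] '8'=='8' → l++,r--
[2,14] '9'=='9' → l++,r--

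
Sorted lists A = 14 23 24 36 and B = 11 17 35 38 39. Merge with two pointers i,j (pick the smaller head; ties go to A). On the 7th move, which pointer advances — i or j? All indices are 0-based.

i

[i=0,j=0] A[i]=14>B[j]=11 take 11 → j++
[i=0,j=1] A[i]=14<=B[j]=17 take 14 → i++
[i=1,j=1] A[i]=23>B[j]=17 take 17 → j++
[i=1,j=2] A[i]=23<=B[j]=35 take 23 → i++
[i=2,j=2] A[i]=24<=B[j]=35 take 24 → i++
[i=3,j=2] A[i]=36>B[j]=35 take 35 → j++
[i=3,j=3] A[i]=36<=B[j]=38 take 36 → i++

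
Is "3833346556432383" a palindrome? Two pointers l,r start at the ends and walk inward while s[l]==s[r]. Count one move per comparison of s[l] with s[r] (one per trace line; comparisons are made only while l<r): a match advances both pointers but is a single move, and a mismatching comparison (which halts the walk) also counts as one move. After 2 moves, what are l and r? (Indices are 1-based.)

l=3, r=14

l=1 r=16: '3'=='3', l++,r--
l=2 r=15: '8'=='8', l++,r--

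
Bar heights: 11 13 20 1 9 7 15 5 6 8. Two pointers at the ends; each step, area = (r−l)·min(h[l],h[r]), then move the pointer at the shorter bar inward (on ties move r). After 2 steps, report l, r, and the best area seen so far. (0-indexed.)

l=0, r=7, best area=72

l=0 r=9: min(11,8)*9=72 best=72 *, r--
l=0 r=8: min(11,6)*8=48 best=72, r--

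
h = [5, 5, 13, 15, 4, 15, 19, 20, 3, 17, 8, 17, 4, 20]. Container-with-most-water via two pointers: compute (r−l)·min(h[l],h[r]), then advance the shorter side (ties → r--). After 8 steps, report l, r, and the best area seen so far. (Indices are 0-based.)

l=7, r=12, best area=150

[0,13] min(5,20)*13=65 best=65 * → l++
[1,13] min(5,20)*12=60 best=65 → l++
[2,13] min(13,20)*11=143 best=143 * → l++
[3,13] min(15,20)*10=150 best=150 * → l++
[4,13] min(4,20)*9=36 best=150 → l++
[5,13] min(15,20)*8=120 best=150 → l++
[6,13] min(19,20)*7=133 best=150 → l++
[7,13] min(20,20)*6=120 best=150 → r--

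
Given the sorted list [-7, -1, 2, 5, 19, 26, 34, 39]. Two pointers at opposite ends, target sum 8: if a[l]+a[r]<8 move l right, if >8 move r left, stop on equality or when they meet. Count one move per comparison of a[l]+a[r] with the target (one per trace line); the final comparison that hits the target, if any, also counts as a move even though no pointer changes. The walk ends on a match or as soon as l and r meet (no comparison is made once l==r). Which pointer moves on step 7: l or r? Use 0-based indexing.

l

l=0 r=7: -7+39=32 >8, r--
l=0 r=6: -7+34=27 >8, r--
l=0 r=5: -7+26=19 >8, r--
l=0 r=4: -7+19=12 >8, r--
l=0 r=3: -7+5=-2 <8, l++
l=1 r=3: -1+5=4 <8, l++
l=2 r=3: 2+5=7 <8, l++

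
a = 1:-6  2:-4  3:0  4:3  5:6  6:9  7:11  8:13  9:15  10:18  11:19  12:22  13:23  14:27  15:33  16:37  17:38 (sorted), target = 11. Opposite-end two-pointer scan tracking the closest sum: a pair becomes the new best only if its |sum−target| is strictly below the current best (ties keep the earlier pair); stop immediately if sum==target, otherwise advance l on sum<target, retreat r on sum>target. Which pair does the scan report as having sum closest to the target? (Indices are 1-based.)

pair (-4, 15) with sum 11 (|Δ|=0)

l=1 r=17: -6+38=32 d=21 *, r--
l=1 r=16: -6+37=31 d=20 *, r--
l=1 r=15: -6+33=27 d=16 *, r--
l=1 r=14: -6+27=21 d=10 *, r--
l=1 r=13: -6+23=17 d=6 *, r--
l=1 r=12: -6+22=16 d=5 *, r--
l=1 r=11: -6+19=13 d=2 *, r--
l=1 r=10: -6+18=12 d=1 *, r--
l=1 r=9: -6+15=9 d=2, l++
l=2 r=9: -4+15=11 d=0 *, stop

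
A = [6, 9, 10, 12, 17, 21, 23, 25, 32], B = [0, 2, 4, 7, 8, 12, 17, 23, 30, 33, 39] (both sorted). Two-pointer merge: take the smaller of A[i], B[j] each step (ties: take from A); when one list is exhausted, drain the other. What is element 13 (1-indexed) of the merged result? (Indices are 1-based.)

merged[13] = 21

[i=1,j=1] A[i]=6>B[j]=0 take 0 → j++
[i=1,j=2] A[i]=6>B[j]=2 take 2 → j++
[i=1,j=3] A[i]=6>B[j]=4 take 4 → j++
[i=1,j=4] A[i]=6<=B[j]=7 take 6 → i++
[i=2,j=4] A[i]=9>B[j]=7 take 7 → j++
[i=2,j=5] A[i]=9>B[j]=8 take 8 → j++
[i=2,j=6] A[i]=9<=B[j]=12 take 9 → i++
[i=3,j=6] A[i]=10<=B[j]=12 take 10 → i++
[i=4,j=6] A[i]=12<=B[j]=12 take 12 → i++
[i=5,j=6] A[i]=17>B[j]=12 take 12 → j++
[i=5,j=7] A[i]=17<=B[j]=17 take 17 → i++
[i=6,j=7] A[i]=21>B[j]=17 take 17 → j++
[i=6,j=8] A[i]=21<=B[j]=23 take 21 → i++
[i=7,j=8] A[i]=23<=B[j]=23 take 23 → i++
[i=8,j=8] A[i]=25>B[j]=23 take 23 → j++
[i=8,j=9] A[i]=25<=B[j]=30 take 25 → i++
[i=9,j=9] A[i]=32>B[j]=30 take 30 → j++
[i=9,j=10] A[i]=32<=B[j]=33 take 32 → i++
[i=10,j=10] A done, take B[j]=33 → j++
[i=10,j=11] A done, take B[j]=39 → j++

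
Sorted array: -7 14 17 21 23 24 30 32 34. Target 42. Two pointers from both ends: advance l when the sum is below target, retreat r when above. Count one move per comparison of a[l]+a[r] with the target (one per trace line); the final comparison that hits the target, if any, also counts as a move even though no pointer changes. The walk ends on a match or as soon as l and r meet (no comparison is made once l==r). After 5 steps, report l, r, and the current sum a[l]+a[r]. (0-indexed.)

l=0 r=8: -7+34=27 <42, l++
l=1 r=8: 14+34=48 >42, r--
l=1 r=7: 14+32=46 >42, r--
l=1 r=6: 14+30=44 >42, r--
l=1 r=5: 14+24=38 <42, l++

l=2, r=5, sum=41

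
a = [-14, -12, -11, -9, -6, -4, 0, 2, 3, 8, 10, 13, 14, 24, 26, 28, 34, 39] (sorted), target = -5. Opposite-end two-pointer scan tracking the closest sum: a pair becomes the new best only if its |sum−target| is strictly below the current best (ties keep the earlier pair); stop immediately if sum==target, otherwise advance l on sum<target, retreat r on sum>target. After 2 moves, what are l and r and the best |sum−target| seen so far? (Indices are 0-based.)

l=0, r=15, best |Δ|=25

[0,17] -14+39=25 d=30 * → r--
[0,16] -14+34=20 d=25 * → r--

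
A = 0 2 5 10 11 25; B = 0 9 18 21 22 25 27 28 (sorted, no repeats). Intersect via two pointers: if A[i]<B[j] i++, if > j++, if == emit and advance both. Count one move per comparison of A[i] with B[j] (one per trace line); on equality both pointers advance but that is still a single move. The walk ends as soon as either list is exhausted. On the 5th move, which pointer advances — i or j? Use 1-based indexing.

i

[i=1,j=1] 0==0 emit → i++,j++
[i=2,j=2] 2<9 → i++
[i=3,j=2] 5<9 → i++
[i=4,j=2] 10>9 → j++
[i=4,j=3] 10<18 → i++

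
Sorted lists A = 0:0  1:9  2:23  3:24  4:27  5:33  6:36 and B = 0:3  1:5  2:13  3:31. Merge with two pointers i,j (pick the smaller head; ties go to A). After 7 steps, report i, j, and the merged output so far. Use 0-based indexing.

i=4, j=3, merged so far=[0, 3, 5, 9, 13, 23, 24]

i=0 j=0: A[i]=0<=B[j]=3 take 0, i++
i=1 j=0: A[i]=9>B[j]=3 take 3, j++
i=1 j=1: A[i]=9>B[j]=5 take 5, j++
i=1 j=2: A[i]=9<=B[j]=13 take 9, i++
i=2 j=2: A[i]=23>B[j]=13 take 13, j++
i=2 j=3: A[i]=23<=B[j]=31 take 23, i++
i=3 j=3: A[i]=24<=B[j]=31 take 24, i++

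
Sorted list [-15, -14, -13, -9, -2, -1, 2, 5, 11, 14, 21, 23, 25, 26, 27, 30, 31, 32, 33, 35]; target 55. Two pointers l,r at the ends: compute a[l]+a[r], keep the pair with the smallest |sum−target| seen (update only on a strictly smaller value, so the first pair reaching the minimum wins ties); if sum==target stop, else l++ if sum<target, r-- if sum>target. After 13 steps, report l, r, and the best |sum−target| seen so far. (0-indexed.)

l=11, r=17, best |Δ|=1

[0,19] -15+35=20 d=35 * → l++
[1,19] -14+35=21 d=34 * → l++
[2,19] -13+35=22 d=33 * → l++
[3,19] -9+35=26 d=29 * → l++
[4,19] -2+35=33 d=22 * → l++
[5,19] -1+35=34 d=21 * → l++
[6,19] 2+35=37 d=18 * → l++
[7,19] 5+35=40 d=15 * → l++
[8,19] 11+35=46 d=9 * → l++
[9,19] 14+35=49 d=6 * → l++
[10,19] 21+35=56 d=1 * → r--
[10,18] 21+33=54 d=1 → l++
[11,18] 23+33=56 d=1 → r--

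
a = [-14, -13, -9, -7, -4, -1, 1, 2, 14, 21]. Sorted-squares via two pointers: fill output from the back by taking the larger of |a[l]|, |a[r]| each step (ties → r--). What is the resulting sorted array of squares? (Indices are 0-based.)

[1, 1, 4, 16, 49, 81, 169, 196, 196, 441]

[0,9] |-14|<=|21| out[9]=441 → r--
[0,8] |-14|<=|14| out[8]=196 → r--
[0,7] |-14|>|2| out[7]=196 → l++
[1,7] |-13|>|2| out[6]=169 → l++
[2,7] |-9|>|2| out[5]=81 → l++
[3,7] |-7|>|2| out[4]=49 → l++
[4,7] |-4|>|2| out[3]=16 → l++
[5,7] |-1|<=|2| out[2]=4 → r--
[5,6] |-1|<=|1| out[1]=1 → r--
[5,5] |-1|<=|-1| out[0]=1 → r--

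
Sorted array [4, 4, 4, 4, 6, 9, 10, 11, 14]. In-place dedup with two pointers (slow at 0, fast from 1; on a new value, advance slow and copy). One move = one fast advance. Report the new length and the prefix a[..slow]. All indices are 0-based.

length 6; prefix = [4, 6, 9, 10, 11, 14]

slow=0 fast=1: a[fast]=4=a[slow] dup, fast++
slow=0 fast=2: a[fast]=4=a[slow] dup, fast++
slow=0 fast=3: a[fast]=4=a[slow] dup, fast++
slow=0 fast=4: a[fast]=6≠a[slow]=4 write a[1]=6, slow++,fast++
slow=1 fast=5: a[fast]=9≠a[slow]=6 write a[2]=9, slow++,fast++
slow=2 fast=6: a[fast]=10≠a[slow]=9 write a[3]=10, slow++,fast++
slow=3 fast=7: a[fast]=11≠a[slow]=10 write a[4]=11, slow++,fast++
slow=4 fast=8: a[fast]=14≠a[slow]=11 write a[5]=14, slow++,fast++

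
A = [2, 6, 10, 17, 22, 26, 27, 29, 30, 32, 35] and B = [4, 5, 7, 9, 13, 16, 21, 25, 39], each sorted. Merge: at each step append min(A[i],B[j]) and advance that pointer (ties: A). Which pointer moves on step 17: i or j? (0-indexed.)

i=0 j=0: A[i]=2<=B[j]=4 take 2, i++
i=1 j=0: A[i]=6>B[j]=4 take 4, j++
i=1 j=1: A[i]=6>B[j]=5 take 5, j++
i=1 j=2: A[i]=6<=B[j]=7 take 6, i++
i=2 j=2: A[i]=10>B[j]=7 take 7, j++
i=2 j=3: A[i]=10>B[j]=9 take 9, j++
i=2 j=4: A[i]=10<=B[j]=13 take 10, i++
i=3 j=4: A[i]=17>B[j]=13 take 13, j++
i=3 j=5: A[i]=17>B[j]=16 take 16, j++
i=3 j=6: A[i]=17<=B[j]=21 take 17, i++
i=4 j=6: A[i]=22>B[j]=21 take 21, j++
i=4 j=7: A[i]=22<=B[j]=25 take 22, i++
i=5 j=7: A[i]=26>B[j]=25 take 25, j++
i=5 j=8: A[i]=26<=B[j]=39 take 26, i++
i=6 j=8: A[i]=27<=B[j]=39 take 27, i++
i=7 j=8: A[i]=29<=B[j]=39 take 29, i++
i=8 j=8: A[i]=30<=B[j]=39 take 30, i++

i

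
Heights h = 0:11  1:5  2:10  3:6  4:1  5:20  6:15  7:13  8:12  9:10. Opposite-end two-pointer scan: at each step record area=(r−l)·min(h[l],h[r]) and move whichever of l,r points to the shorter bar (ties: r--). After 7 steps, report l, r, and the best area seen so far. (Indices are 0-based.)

[0,9] min(11,10)*9=90 best=90 * → r--
[0,8] min(11,12)*8=88 best=90 → l++
[1,8] min(5,12)*7=35 best=90 → l++
[2,8] min(10,12)*6=60 best=90 → l++
[3,8] min(6,12)*5=30 best=90 → l++
[4,8] min(1,12)*4=4 best=90 → l++
[5,8] min(20,12)*3=36 best=90 → r--

l=5, r=7, best area=90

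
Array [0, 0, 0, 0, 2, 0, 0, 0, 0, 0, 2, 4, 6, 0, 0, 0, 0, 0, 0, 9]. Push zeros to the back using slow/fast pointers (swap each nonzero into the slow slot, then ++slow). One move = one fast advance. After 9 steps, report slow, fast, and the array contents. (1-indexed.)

slow=1 fast=1: a[fast]=0, fast++
slow=1 fast=2: a[fast]=0, fast++
slow=1 fast=3: a[fast]=0, fast++
slow=1 fast=4: a[fast]=0, fast++
slow=1 fast=5: a[fast]=2≠0 swap→a[1]=2, slow++,fast++
slow=2 fast=6: a[fast]=0, fast++
slow=2 fast=7: a[fast]=0, fast++
slow=2 fast=8: a[fast]=0, fast++
slow=2 fast=9: a[fast]=0, fast++

slow=2, fast=10, a=[2, 0, 0, 0, 0, 0, 0, 0, 0, 0, 2, 4, 6, 0, 0, 0, 0, 0, 0, 9]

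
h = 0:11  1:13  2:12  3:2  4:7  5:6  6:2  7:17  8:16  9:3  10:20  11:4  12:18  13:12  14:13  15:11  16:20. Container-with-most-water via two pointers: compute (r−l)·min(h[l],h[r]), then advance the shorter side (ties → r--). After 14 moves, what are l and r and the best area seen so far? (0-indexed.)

[0,16] min(11,20)*16=176 best=176 * → l++
[1,16] min(13,20)*15=195 best=195 * → l++
[2,16] min(12,20)*14=168 best=195 → l++
[3,16] min(2,20)*13=26 best=195 → l++
[4,16] min(7,20)*12=84 best=195 → l++
[5,16] min(6,20)*11=66 best=195 → l++
[6,16] min(2,20)*10=20 best=195 → l++
[7,16] min(17,20)*9=153 best=195 → l++
[8,16] min(16,20)*8=128 best=195 → l++
[9,16] min(3,20)*7=21 best=195 → l++
[10,16] min(20,20)*6=120 best=195 → r--
[10,15] min(20,11)*5=55 best=195 → r--
[10,14] min(20,13)*4=52 best=195 → r--
[10,13] min(20,12)*3=36 best=195 → r--

l=10, r=12, best area=195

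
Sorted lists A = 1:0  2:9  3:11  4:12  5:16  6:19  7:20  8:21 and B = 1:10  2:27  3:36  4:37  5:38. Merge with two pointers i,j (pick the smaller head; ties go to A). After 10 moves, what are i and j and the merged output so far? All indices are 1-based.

i=9, j=3, merged so far=[0, 9, 10, 11, 12, 16, 19, 20, 21, 27]

[i=1,j=1] A[i]=0<=B[j]=10 take 0 → i++
[i=2,j=1] A[i]=9<=B[j]=10 take 9 → i++
[i=3,j=1] A[i]=11>B[j]=10 take 10 → j++
[i=3,j=2] A[i]=11<=B[j]=27 take 11 → i++
[i=4,j=2] A[i]=12<=B[j]=27 take 12 → i++
[i=5,j=2] A[i]=16<=B[j]=27 take 16 → i++
[i=6,j=2] A[i]=19<=B[j]=27 take 19 → i++
[i=7,j=2] A[i]=20<=B[j]=27 take 20 → i++
[i=8,j=2] A[i]=21<=B[j]=27 take 21 → i++
[i=9,j=2] A done, take B[j]=27 → j++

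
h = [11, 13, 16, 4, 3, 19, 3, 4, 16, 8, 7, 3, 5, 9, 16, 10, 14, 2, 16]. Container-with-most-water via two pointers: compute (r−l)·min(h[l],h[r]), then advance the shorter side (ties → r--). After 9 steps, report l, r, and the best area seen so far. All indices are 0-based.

l=0 r=18: min(11,16)*18=198 best=198 *, l++
l=1 r=18: min(13,16)*17=221 best=221 *, l++
l=2 r=18: min(16,16)*16=256 best=256 *, r--
l=2 r=17: min(16,2)*15=30 best=256, r--
l=2 r=16: min(16,14)*14=196 best=256, r--
l=2 r=15: min(16,10)*13=130 best=256, r--
l=2 r=14: min(16,16)*12=192 best=256, r--
l=2 r=13: min(16,9)*11=99 best=256, r--
l=2 r=12: min(16,5)*10=50 best=256, r--

l=2, r=11, best area=256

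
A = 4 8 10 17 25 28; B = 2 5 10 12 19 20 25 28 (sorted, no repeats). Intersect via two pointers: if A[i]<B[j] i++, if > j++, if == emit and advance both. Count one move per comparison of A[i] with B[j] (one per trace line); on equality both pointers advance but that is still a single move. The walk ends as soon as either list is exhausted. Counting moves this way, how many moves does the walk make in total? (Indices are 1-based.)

11 moves

i=1 j=1: 4>2, j++
i=1 j=2: 4<5, i++
i=2 j=2: 8>5, j++
i=2 j=3: 8<10, i++
i=3 j=3: 10==10 emit, i++,j++
i=4 j=4: 17>12, j++
i=4 j=5: 17<19, i++
i=5 j=5: 25>19, j++
i=5 j=6: 25>20, j++
i=5 j=7: 25==25 emit, i++,j++
i=6 j=8: 28==28 emit, i++,j++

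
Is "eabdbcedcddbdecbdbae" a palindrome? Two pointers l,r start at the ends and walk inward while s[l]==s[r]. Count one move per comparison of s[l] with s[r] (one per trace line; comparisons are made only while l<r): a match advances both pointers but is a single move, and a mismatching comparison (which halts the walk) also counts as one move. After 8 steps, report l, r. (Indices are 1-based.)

l=1 r=20: 'e'=='e', l++,r--
l=2 r=19: 'a'=='a', l++,r--
l=3 r=18: 'b'=='b', l++,r--
l=4 r=17: 'd'=='d', l++,r--
l=5 r=16: 'b'=='b', l++,r--
l=6 r=15: 'c'=='c', l++,r--
l=7 r=14: 'e'=='e', l++,r--
l=8 r=13: 'd'=='d', l++,r--

l=9, r=12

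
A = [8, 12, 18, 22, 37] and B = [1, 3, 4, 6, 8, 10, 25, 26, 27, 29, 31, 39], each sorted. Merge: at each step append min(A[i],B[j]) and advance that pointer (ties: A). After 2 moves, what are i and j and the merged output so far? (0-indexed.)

i=0, j=2, merged so far=[1, 3]

i=0 j=0: A[i]=8>B[j]=1 take 1, j++
i=0 j=1: A[i]=8>B[j]=3 take 3, j++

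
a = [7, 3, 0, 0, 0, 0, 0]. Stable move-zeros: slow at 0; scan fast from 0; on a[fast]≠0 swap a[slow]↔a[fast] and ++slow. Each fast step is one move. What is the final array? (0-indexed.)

[7, 3, 0, 0, 0, 0, 0]

(s=0,f=0) a[fast]=7≠0 swap→a[0]=7 → slow++,fast++
(s=1,f=1) a[fast]=3≠0 swap→a[1]=3 → slow++,fast++
(s=2,f=2) a[fast]=0 → fast++
(s=2,f=3) a[fast]=0 → fast++
(s=2,f=4) a[fast]=0 → fast++
(s=2,f=5) a[fast]=0 → fast++
(s=2,f=6) a[fast]=0 → fast++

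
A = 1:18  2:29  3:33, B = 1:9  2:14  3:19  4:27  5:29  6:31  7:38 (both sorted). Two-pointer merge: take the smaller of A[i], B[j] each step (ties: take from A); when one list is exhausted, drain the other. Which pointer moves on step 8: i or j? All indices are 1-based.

i=1 j=1: A[i]=18>B[j]=9 take 9, j++
i=1 j=2: A[i]=18>B[j]=14 take 14, j++
i=1 j=3: A[i]=18<=B[j]=19 take 18, i++
i=2 j=3: A[i]=29>B[j]=19 take 19, j++
i=2 j=4: A[i]=29>B[j]=27 take 27, j++
i=2 j=5: A[i]=29<=B[j]=29 take 29, i++
i=3 j=5: A[i]=33>B[j]=29 take 29, j++
i=3 j=6: A[i]=33>B[j]=31 take 31, j++

j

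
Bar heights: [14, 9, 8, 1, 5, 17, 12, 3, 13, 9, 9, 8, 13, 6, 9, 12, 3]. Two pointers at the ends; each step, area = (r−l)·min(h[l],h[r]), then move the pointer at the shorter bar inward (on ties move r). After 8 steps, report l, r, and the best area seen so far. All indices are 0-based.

[0,16] min(14,3)*16=48 best=48 * → r--
[0,15] min(14,12)*15=180 best=180 * → r--
[0,14] min(14,9)*14=126 best=180 → r--
[0,13] min(14,6)*13=78 best=180 → r--
[0,12] min(14,13)*12=156 best=180 → r--
[0,11] min(14,8)*11=88 best=180 → r--
[0,10] min(14,9)*10=90 best=180 → r--
[0,9] min(14,9)*9=81 best=180 → r--

l=0, r=8, best area=180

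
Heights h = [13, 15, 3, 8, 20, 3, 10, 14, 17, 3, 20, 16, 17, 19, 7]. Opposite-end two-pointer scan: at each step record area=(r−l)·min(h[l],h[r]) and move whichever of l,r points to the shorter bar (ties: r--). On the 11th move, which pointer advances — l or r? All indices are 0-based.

r

l=0 r=14: min(13,7)*14=98 best=98 *, r--
l=0 r=13: min(13,19)*13=169 best=169 *, l++
l=1 r=13: min(15,19)*12=180 best=180 *, l++
l=2 r=13: min(3,19)*11=33 best=180, l++
l=3 r=13: min(8,19)*10=80 best=180, l++
l=4 r=13: min(20,19)*9=171 best=180, r--
l=4 r=12: min(20,17)*8=136 best=180, r--
l=4 r=11: min(20,16)*7=112 best=180, r--
l=4 r=10: min(20,20)*6=120 best=180, r--
l=4 r=9: min(20,3)*5=15 best=180, r--
l=4 r=8: min(20,17)*4=68 best=180, r--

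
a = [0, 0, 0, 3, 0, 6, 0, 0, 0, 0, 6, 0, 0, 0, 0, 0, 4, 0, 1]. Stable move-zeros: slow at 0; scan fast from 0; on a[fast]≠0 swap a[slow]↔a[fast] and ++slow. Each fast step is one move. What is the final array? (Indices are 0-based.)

[3, 6, 6, 4, 1, 0, 0, 0, 0, 0, 0, 0, 0, 0, 0, 0, 0, 0, 0]

(s=0,f=0) a[fast]=0 → fast++
(s=0,f=1) a[fast]=0 → fast++
(s=0,f=2) a[fast]=0 → fast++
(s=0,f=3) a[fast]=3≠0 swap→a[0]=3 → slow++,fast++
(s=1,f=4) a[fast]=0 → fast++
(s=1,f=5) a[fast]=6≠0 swap→a[1]=6 → slow++,fast++
(s=2,f=6) a[fast]=0 → fast++
(s=2,f=7) a[fast]=0 → fast++
(s=2,f=8) a[fast]=0 → fast++
(s=2,f=9) a[fast]=0 → fast++
(s=2,f=10) a[fast]=6≠0 swap→a[2]=6 → slow++,fast++
(s=3,f=11) a[fast]=0 → fast++
(s=3,f=12) a[fast]=0 → fast++
(s=3,f=13) a[fast]=0 → fast++
(s=3,f=14) a[fast]=0 → fast++
(s=3,f=15) a[fast]=0 → fast++
(s=3,f=16) a[fast]=4≠0 swap→a[3]=4 → slow++,fast++
(s=4,f=17) a[fast]=0 → fast++
(s=4,f=18) a[fast]=1≠0 swap→a[4]=1 → slow++,fast++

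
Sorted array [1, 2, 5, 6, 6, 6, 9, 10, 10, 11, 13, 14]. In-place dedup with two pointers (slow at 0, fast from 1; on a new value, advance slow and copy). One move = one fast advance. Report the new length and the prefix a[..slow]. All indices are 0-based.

(s=0,f=1) a[fast]=2≠a[slow]=1 write a[1]=2 → slow++,fast++
(s=1,f=2) a[fast]=5≠a[slow]=2 write a[2]=5 → slow++,fast++
(s=2,f=3) a[fast]=6≠a[slow]=5 write a[3]=6 → slow++,fast++
(s=3,f=4) a[fast]=6=a[slow] dup → fast++
(s=3,f=5) a[fast]=6=a[slow] dup → fast++
(s=3,f=6) a[fast]=9≠a[slow]=6 write a[4]=9 → slow++,fast++
(s=4,f=7) a[fast]=10≠a[slow]=9 write a[5]=10 → slow++,fast++
(s=5,f=8) a[fast]=10=a[slow] dup → fast++
(s=5,f=9) a[fast]=11≠a[slow]=10 write a[6]=11 → slow++,fast++
(s=6,f=10) a[fast]=13≠a[slow]=11 write a[7]=13 → slow++,fast++
(s=7,f=11) a[fast]=14≠a[slow]=13 write a[8]=14 → slow++,fast++

length 9; prefix = [1, 2, 5, 6, 9, 10, 11, 13, 14]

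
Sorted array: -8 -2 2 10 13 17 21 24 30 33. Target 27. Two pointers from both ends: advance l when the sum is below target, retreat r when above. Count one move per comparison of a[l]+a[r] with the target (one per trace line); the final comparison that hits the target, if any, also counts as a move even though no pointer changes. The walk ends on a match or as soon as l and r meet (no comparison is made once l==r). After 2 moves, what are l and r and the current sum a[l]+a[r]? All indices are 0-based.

l=1, r=8, sum=28

[0,9] -8+33=25 <27 → l++
[1,9] -2+33=31 >27 → r--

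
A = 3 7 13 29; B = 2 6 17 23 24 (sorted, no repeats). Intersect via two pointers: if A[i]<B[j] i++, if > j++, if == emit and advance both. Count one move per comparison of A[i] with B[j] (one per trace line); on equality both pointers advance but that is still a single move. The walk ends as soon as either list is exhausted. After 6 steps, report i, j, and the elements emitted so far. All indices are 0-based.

i=3, j=3, emitted=[]

[i=0,j=0] 3>2 → j++
[i=0,j=1] 3<6 → i++
[i=1,j=1] 7>6 → j++
[i=1,j=2] 7<17 → i++
[i=2,j=2] 13<17 → i++
[i=3,j=2] 29>17 → j++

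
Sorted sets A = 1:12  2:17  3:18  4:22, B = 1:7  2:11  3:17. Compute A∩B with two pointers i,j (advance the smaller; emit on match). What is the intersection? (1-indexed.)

[i=1,j=1] 12>7 → j++
[i=1,j=2] 12>11 → j++
[i=1,j=3] 12<17 → i++
[i=2,j=3] 17==17 emit → i++,j++

intersection = [17]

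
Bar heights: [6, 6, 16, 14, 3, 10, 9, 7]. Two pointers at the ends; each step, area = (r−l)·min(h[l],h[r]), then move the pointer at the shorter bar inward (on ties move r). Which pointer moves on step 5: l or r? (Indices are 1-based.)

r

[1,8] min(6,7)*7=42 best=42 * → l++
[2,8] min(6,7)*6=36 best=42 → l++
[3,8] min(16,7)*5=35 best=42 → r--
[3,7] min(16,9)*4=36 best=42 → r--
[3,6] min(16,10)*3=30 best=42 → r--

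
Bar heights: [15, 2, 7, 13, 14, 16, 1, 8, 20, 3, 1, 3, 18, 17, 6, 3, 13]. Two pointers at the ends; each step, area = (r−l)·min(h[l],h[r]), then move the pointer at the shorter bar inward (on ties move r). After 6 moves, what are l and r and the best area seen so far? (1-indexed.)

[1,17] min(15,13)*16=208 best=208 * → r--
[1,16] min(15,3)*15=45 best=208 → r--
[1,15] min(15,6)*14=84 best=208 → r--
[1,14] min(15,17)*13=195 best=208 → l++
[2,14] min(2,17)*12=24 best=208 → l++
[3,14] min(7,17)*11=77 best=208 → l++

l=4, r=14, best area=208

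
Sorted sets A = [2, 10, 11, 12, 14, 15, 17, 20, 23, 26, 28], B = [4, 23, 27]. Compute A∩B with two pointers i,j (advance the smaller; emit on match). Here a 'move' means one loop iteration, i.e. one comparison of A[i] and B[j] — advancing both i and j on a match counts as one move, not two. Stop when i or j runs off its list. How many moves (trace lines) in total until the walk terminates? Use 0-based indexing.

i=0 j=0: 2<4, i++
i=1 j=0: 10>4, j++
i=1 j=1: 10<23, i++
i=2 j=1: 11<23, i++
i=3 j=1: 12<23, i++
i=4 j=1: 14<23, i++
i=5 j=1: 15<23, i++
i=6 j=1: 17<23, i++
i=7 j=1: 20<23, i++
i=8 j=1: 23==23 emit, i++,j++
i=9 j=2: 26<27, i++
i=10 j=2: 28>27, j++

12 moves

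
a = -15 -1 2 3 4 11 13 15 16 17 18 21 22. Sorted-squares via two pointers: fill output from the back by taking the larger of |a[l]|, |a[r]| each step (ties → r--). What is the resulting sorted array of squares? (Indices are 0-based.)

l=0 r=12: |-15|<=|22| out[12]=484, r--
l=0 r=11: |-15|<=|21| out[11]=441, r--
l=0 r=10: |-15|<=|18| out[10]=324, r--
l=0 r=9: |-15|<=|17| out[9]=289, r--
l=0 r=8: |-15|<=|16| out[8]=256, r--
l=0 r=7: |-15|<=|15| out[7]=225, r--
l=0 r=6: |-15|>|13| out[6]=225, l++
l=1 r=6: |-1|<=|13| out[5]=169, r--
l=1 r=5: |-1|<=|11| out[4]=121, r--
l=1 r=4: |-1|<=|4| out[3]=16, r--
l=1 r=3: |-1|<=|3| out[2]=9, r--
l=1 r=2: |-1|<=|2| out[1]=4, r--
l=1 r=1: |-1|<=|-1| out[0]=1, r--

[1, 4, 9, 16, 121, 169, 225, 225, 256, 289, 324, 441, 484]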